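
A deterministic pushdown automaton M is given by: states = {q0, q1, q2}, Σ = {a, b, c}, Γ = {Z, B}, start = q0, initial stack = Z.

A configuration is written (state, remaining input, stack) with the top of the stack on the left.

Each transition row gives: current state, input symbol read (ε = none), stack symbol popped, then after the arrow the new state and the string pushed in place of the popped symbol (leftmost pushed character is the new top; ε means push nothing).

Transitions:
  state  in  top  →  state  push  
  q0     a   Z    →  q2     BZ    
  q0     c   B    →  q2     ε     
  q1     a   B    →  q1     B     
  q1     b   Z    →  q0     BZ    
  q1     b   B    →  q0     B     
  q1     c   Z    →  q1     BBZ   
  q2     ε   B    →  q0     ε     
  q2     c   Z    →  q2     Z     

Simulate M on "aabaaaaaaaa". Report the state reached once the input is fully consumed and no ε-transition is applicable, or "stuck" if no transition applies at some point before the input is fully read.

(q0, aabaaaaaaaa, Z)
  read a, top Z: go to q2, push BZ → (q2, abaaaaaaaa, BZ)
  ε-move, top B: go to q0, push ε → (q0, abaaaaaaaa, Z)
  read a, top Z: go to q2, push BZ → (q2, baaaaaaaa, BZ)
  ε-move, top B: go to q0, push ε → (q0, baaaaaaaa, Z)
No transition for (q0, b, top Z); M blocks with input baaaaaaaa remaining.

stuck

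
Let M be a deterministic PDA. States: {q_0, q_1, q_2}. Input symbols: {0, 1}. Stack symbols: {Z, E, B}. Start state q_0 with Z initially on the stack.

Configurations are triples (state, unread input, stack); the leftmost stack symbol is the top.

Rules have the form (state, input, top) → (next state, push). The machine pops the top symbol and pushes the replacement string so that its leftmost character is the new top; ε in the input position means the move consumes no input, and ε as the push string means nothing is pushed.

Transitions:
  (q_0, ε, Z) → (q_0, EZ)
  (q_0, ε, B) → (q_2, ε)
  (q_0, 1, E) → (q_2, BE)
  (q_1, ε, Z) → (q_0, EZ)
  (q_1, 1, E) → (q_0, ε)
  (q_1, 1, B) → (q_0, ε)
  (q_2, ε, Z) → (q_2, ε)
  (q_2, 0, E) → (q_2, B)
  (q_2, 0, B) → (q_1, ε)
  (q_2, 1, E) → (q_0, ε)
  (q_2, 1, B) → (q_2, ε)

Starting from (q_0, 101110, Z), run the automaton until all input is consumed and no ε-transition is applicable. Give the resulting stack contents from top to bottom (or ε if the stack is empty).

BZ

(q_0, 101110, Z)
  ε-move, top Z: go to q_0, push EZ → (q_0, 101110, EZ)
  read 1, top E: go to q_2, push BE → (q_2, 01110, BEZ)
  read 0, top B: go to q_1, push ε → (q_1, 1110, EZ)
  read 1, top E: go to q_0, push ε → (q_0, 110, Z)
  ε-move, top Z: go to q_0, push EZ → (q_0, 110, EZ)
  read 1, top E: go to q_2, push BE → (q_2, 10, BEZ)
  read 1, top B: go to q_2, push ε → (q_2, 0, EZ)
  read 0, top E: go to q_2, push B → (q_2, ε, BZ)
All input consumed in state q_2 with stack BZ.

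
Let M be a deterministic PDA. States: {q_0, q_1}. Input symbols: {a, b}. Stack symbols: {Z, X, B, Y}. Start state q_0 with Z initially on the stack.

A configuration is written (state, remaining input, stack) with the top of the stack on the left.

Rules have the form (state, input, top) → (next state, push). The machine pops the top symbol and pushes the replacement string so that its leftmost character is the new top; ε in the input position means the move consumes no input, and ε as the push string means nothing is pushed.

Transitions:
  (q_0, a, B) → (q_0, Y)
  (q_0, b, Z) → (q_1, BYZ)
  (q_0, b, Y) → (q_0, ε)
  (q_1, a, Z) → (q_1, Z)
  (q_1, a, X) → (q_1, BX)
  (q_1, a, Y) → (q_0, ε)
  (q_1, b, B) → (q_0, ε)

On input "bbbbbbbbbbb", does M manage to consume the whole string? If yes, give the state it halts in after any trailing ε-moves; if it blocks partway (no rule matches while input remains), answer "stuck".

q_0

(q_0, bbbbbbbbbbb, Z)
  read b, top Z: go to q_1, push BYZ → (q_1, bbbbbbbbbb, BYZ)
  read b, top B: go to q_0, push ε → (q_0, bbbbbbbbb, YZ)
  read b, top Y: go to q_0, push ε → (q_0, bbbbbbbb, Z)
  read b, top Z: go to q_1, push BYZ → (q_1, bbbbbbb, BYZ)
  read b, top B: go to q_0, push ε → (q_0, bbbbbb, YZ)
  read b, top Y: go to q_0, push ε → (q_0, bbbbb, Z)
  read b, top Z: go to q_1, push BYZ → (q_1, bbbb, BYZ)
  read b, top B: go to q_0, push ε → (q_0, bbb, YZ)
  read b, top Y: go to q_0, push ε → (q_0, bb, Z)
  read b, top Z: go to q_1, push BYZ → (q_1, b, BYZ)
  read b, top B: go to q_0, push ε → (q_0, ε, YZ)
All input consumed; M is in state q_0.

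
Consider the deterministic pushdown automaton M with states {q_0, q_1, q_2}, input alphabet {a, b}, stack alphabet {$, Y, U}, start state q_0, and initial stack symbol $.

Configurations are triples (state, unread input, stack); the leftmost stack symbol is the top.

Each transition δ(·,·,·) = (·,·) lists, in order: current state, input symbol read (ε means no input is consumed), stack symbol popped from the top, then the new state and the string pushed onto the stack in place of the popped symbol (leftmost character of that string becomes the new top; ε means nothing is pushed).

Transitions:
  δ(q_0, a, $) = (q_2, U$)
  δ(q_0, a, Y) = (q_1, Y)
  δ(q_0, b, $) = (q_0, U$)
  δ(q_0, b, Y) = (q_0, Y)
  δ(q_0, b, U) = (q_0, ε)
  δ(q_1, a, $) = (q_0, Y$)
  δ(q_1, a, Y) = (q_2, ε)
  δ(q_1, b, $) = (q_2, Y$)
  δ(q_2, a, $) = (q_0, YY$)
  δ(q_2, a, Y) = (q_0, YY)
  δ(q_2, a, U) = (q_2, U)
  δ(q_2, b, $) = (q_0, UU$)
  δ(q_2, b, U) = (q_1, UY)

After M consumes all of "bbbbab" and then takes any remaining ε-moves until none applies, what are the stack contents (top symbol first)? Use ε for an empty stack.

UY$

(q_0, bbbbab, $) ⊢ (q_0, bbbab, U$) ⊢ (q_0, bbab, $) ⊢ (q_0, bab, U$) ⊢ (q_0, ab, $) ⊢ (q_2, b, U$) ⊢ (q_1, ε, UY$)
All input consumed in state q_1 with stack UY$.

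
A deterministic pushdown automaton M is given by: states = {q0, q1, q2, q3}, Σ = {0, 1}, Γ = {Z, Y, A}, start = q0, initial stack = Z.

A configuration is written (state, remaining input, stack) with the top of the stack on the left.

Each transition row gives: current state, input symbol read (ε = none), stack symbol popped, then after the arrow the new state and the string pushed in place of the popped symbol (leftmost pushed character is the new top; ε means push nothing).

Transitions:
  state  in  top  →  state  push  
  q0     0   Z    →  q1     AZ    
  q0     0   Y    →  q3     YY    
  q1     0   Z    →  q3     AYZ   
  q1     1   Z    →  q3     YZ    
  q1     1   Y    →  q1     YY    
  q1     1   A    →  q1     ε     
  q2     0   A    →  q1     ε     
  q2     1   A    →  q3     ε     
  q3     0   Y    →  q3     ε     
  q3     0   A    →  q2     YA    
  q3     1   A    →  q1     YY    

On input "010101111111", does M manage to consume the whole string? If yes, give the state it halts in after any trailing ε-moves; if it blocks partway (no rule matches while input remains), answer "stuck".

stuck

(q0, 010101111111, Z) ⊢ (q1, 10101111111, AZ) ⊢ (q1, 0101111111, Z) ⊢ (q3, 101111111, AYZ) ⊢ (q1, 01111111, YYYZ)
No transition for (q1, 0, top Y); M blocks with input 01111111 remaining.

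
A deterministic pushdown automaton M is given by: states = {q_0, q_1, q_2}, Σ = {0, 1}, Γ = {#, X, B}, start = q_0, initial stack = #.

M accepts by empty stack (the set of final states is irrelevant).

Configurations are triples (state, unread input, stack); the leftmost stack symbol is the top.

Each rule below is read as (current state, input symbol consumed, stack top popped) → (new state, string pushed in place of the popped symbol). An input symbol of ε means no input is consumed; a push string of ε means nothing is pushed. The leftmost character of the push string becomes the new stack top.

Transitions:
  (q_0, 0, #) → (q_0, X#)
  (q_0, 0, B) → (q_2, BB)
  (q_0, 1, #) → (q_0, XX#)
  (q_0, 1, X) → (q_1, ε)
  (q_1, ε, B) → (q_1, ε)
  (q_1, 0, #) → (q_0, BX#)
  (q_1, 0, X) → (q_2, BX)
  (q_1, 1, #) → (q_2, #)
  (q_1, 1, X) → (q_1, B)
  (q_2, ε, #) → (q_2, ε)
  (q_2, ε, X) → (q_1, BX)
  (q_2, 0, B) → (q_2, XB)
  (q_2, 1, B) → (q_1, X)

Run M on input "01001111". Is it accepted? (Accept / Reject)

(q_0, 01001111, #)
  read 0, top #: go to q_0, push X# → (q_0, 1001111, X#)
  read 1, top X: go to q_1, push ε → (q_1, 001111, #)
  read 0, top #: go to q_0, push BX# → (q_0, 01111, BX#)
  read 0, top B: go to q_2, push BB → (q_2, 1111, BBX#)
  read 1, top B: go to q_1, push X → (q_1, 111, XBX#)
  read 1, top X: go to q_1, push B → (q_1, 11, BBX#)
  ε-move, top B: go to q_1, push ε → (q_1, 11, BX#)
  ε-move, top B: go to q_1, push ε → (q_1, 11, X#)
  read 1, top X: go to q_1, push B → (q_1, 1, B#)
  ε-move, top B: go to q_1, push ε → (q_1, 1, #)
  read 1, top #: go to q_2, push # → (q_2, ε, #)
  ε-move, top #: go to q_2, push ε → (q_2, ε, ε)
All input consumed and the stack is empty.

Accept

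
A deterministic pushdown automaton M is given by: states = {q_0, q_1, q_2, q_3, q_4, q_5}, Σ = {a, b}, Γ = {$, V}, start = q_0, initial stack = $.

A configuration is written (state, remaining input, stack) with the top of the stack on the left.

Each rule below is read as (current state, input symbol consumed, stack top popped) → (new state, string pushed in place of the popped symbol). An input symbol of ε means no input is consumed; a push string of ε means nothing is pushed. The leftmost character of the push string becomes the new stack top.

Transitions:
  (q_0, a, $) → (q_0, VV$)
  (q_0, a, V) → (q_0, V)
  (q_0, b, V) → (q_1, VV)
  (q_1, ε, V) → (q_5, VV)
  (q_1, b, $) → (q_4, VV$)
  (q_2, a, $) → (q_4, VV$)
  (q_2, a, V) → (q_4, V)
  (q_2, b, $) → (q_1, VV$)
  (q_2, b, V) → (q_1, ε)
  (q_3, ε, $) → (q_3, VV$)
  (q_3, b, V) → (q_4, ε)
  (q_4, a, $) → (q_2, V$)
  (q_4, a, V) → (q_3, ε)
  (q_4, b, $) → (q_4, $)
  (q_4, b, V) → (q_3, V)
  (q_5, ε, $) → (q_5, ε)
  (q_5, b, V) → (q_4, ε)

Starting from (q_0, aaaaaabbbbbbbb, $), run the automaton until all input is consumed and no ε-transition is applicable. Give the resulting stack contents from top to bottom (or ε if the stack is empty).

(q_0, aaaaaabbbbbbbb, $)
  read a, top $: go to q_0, push VV$ → (q_0, aaaaabbbbbbbb, VV$)
  read a, top V: go to q_0, push V → (q_0, aaaabbbbbbbb, VV$)
  read a, top V: go to q_0, push V → (q_0, aaabbbbbbbb, VV$)
  read a, top V: go to q_0, push V → (q_0, aabbbbbbbb, VV$)
  read a, top V: go to q_0, push V → (q_0, abbbbbbbb, VV$)
  read a, top V: go to q_0, push V → (q_0, bbbbbbbb, VV$)
  read b, top V: go to q_1, push VV → (q_1, bbbbbbb, VVV$)
  ε-move, top V: go to q_5, push VV → (q_5, bbbbbbb, VVVV$)
  read b, top V: go to q_4, push ε → (q_4, bbbbbb, VVV$)
  read b, top V: go to q_3, push V → (q_3, bbbbb, VVV$)
  read b, top V: go to q_4, push ε → (q_4, bbbb, VV$)
  read b, top V: go to q_3, push V → (q_3, bbb, VV$)
  read b, top V: go to q_4, push ε → (q_4, bb, V$)
  read b, top V: go to q_3, push V → (q_3, b, V$)
  read b, top V: go to q_4, push ε → (q_4, ε, $)
All input consumed in state q_4 with stack $.

$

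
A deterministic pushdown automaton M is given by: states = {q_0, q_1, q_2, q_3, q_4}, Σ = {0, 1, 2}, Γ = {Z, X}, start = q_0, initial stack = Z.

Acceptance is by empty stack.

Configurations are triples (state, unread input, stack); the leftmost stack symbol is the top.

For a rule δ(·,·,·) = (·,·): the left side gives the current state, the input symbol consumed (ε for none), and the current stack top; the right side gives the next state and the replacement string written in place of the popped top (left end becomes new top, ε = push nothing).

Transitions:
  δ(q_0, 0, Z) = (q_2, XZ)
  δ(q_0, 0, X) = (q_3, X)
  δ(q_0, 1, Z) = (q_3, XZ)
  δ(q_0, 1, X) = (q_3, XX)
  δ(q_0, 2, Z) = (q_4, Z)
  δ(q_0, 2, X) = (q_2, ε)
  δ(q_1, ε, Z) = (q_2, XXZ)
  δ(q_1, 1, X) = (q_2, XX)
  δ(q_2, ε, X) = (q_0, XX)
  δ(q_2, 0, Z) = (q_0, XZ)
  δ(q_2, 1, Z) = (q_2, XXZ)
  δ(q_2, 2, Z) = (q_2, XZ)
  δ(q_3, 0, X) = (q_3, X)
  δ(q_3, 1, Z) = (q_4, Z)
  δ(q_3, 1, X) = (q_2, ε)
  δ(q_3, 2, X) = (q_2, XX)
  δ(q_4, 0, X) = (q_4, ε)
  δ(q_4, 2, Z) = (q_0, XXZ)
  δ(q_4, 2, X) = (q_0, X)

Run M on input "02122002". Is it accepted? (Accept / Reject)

Reject

(q_0, 02122002, Z)
  read 0, top Z: go to q_2, push XZ → (q_2, 2122002, XZ)
  ε-move, top X: go to q_0, push XX → (q_0, 2122002, XXZ)
  read 2, top X: go to q_2, push ε → (q_2, 122002, XZ)
  ε-move, top X: go to q_0, push XX → (q_0, 122002, XXZ)
  read 1, top X: go to q_3, push XX → (q_3, 22002, XXXZ)
  read 2, top X: go to q_2, push XX → (q_2, 2002, XXXXZ)
  ε-move, top X: go to q_0, push XX → (q_0, 2002, XXXXXZ)
  read 2, top X: go to q_2, push ε → (q_2, 002, XXXXZ)
  ε-move, top X: go to q_0, push XX → (q_0, 002, XXXXXZ)
  read 0, top X: go to q_3, push X → (q_3, 02, XXXXXZ)
  read 0, top X: go to q_3, push X → (q_3, 2, XXXXXZ)
  read 2, top X: go to q_2, push XX → (q_2, ε, XXXXXXZ)
  ε-move, top X: go to q_0, push XX → (q_0, ε, XXXXXXXZ)
All input consumed; stack is XXXXXXXZ, not empty, and no further ε-move applies.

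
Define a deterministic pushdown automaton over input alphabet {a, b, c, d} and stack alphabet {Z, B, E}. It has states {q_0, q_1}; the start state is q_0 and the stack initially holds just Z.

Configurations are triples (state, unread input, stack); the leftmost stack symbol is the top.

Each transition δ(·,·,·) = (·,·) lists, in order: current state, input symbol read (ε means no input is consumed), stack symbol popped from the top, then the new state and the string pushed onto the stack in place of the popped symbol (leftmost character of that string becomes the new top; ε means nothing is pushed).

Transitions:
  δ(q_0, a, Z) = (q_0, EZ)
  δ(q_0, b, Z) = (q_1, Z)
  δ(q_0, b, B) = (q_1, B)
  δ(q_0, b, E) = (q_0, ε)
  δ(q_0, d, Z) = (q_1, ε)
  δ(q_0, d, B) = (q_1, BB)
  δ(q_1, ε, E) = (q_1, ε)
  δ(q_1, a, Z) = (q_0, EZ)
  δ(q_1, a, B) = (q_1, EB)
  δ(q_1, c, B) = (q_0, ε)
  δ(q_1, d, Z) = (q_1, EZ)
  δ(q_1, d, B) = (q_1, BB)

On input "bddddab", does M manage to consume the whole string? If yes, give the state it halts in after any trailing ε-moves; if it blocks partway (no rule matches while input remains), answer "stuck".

(q_0, bddddab, Z)
  read b, top Z: go to q_1, push Z → (q_1, ddddab, Z)
  read d, top Z: go to q_1, push EZ → (q_1, dddab, EZ)
  ε-move, top E: go to q_1, push ε → (q_1, dddab, Z)
  read d, top Z: go to q_1, push EZ → (q_1, ddab, EZ)
  ε-move, top E: go to q_1, push ε → (q_1, ddab, Z)
  read d, top Z: go to q_1, push EZ → (q_1, dab, EZ)
  ε-move, top E: go to q_1, push ε → (q_1, dab, Z)
  read d, top Z: go to q_1, push EZ → (q_1, ab, EZ)
  ε-move, top E: go to q_1, push ε → (q_1, ab, Z)
  read a, top Z: go to q_0, push EZ → (q_0, b, EZ)
  read b, top E: go to q_0, push ε → (q_0, ε, Z)
All input consumed; M is in state q_0.

q_0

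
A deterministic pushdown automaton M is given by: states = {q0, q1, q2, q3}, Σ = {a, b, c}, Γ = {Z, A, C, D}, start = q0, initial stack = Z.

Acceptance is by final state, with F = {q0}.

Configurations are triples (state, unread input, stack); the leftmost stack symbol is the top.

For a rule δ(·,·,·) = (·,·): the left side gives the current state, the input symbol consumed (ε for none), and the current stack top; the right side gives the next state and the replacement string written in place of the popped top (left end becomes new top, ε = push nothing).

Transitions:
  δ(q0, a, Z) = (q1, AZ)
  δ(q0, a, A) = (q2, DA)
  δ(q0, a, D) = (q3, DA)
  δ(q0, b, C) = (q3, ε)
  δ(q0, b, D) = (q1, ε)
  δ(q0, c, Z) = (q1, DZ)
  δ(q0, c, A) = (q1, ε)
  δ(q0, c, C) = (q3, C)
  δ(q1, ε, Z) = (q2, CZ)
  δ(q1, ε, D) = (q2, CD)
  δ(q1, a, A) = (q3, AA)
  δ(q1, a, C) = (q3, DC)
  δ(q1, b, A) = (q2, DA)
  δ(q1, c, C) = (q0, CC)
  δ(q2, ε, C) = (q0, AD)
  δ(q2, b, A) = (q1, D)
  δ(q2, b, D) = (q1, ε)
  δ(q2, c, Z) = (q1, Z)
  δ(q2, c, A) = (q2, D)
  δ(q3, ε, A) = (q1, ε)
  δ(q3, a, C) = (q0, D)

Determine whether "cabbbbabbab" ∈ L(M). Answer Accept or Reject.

(q0, cabbbbabbab, Z)
  read c, top Z: go to q1, push DZ → (q1, abbbbabbab, DZ)
  ε-move, top D: go to q2, push CD → (q2, abbbbabbab, CDZ)
  ε-move, top C: go to q0, push AD → (q0, abbbbabbab, ADDZ)
  read a, top A: go to q2, push DA → (q2, bbbbabbab, DADDZ)
  read b, top D: go to q1, push ε → (q1, bbbabbab, ADDZ)
  read b, top A: go to q2, push DA → (q2, bbabbab, DADDZ)
  read b, top D: go to q1, push ε → (q1, babbab, ADDZ)
  read b, top A: go to q2, push DA → (q2, abbab, DADDZ)
No transition applies at (q2, abbab, DADDZ); input not fully consumed.

Reject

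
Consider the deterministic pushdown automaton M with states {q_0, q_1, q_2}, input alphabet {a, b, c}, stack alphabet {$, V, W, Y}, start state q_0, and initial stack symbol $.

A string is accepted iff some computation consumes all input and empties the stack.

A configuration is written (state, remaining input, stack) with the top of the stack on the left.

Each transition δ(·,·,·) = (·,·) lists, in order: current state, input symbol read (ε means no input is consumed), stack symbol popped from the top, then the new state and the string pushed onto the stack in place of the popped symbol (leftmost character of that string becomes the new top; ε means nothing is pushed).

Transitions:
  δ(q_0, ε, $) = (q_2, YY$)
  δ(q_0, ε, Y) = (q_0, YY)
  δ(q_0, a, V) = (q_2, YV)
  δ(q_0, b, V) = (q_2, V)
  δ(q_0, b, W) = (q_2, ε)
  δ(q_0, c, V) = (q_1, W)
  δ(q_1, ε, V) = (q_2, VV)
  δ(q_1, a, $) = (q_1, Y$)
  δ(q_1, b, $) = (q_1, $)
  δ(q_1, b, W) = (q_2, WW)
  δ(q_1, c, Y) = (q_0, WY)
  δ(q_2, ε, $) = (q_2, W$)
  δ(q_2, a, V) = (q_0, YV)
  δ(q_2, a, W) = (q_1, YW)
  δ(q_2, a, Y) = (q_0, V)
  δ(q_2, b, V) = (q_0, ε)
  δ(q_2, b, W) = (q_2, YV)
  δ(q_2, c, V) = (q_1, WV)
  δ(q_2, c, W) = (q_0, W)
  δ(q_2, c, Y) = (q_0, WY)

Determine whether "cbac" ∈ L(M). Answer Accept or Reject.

Reject

(q_0, cbac, $) ⊢ (q_2, cbac, YY$) ⊢ (q_0, bac, WYY$) ⊢ (q_2, ac, YY$) ⊢ (q_0, c, VY$) ⊢ (q_1, ε, WY$)
All input consumed; stack is WY$, not empty, and no further ε-move applies.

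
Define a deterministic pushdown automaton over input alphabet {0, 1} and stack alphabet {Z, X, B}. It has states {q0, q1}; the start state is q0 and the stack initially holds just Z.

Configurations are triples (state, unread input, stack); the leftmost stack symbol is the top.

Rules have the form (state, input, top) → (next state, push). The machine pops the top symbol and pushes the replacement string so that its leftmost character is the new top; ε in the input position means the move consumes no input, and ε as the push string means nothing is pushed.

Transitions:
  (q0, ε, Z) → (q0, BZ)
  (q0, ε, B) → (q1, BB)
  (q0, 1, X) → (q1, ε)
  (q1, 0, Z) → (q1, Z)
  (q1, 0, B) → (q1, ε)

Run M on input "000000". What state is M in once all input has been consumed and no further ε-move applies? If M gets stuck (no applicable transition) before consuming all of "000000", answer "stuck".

q1

(q0, 000000, Z) ⊢ (q0, 000000, BZ) ⊢ (q1, 000000, BBZ) ⊢ (q1, 00000, BZ) ⊢ (q1, 0000, Z) ⊢ (q1, 000, Z) ⊢ (q1, 00, Z) ⊢ (q1, 0, Z) ⊢ (q1, ε, Z)
All input consumed; M is in state q1.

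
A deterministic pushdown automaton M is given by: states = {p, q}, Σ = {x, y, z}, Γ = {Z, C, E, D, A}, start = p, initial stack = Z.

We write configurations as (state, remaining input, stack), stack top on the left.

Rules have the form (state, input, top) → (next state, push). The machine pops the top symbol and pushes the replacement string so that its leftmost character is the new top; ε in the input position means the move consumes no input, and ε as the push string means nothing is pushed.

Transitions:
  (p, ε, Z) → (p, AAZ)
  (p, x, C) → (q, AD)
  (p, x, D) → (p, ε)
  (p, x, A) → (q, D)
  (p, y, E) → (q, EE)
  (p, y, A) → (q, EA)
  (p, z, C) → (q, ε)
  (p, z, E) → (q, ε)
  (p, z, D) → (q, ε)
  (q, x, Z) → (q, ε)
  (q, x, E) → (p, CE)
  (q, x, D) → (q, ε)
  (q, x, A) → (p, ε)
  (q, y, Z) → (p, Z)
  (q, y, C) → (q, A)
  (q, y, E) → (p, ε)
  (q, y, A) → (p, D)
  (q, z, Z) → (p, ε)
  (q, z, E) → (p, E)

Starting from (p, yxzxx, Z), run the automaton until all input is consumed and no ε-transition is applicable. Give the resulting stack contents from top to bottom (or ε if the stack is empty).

(p, yxzxx, Z) ⊢ (p, yxzxx, AAZ) ⊢ (q, xzxx, EAAZ) ⊢ (p, zxx, CEAAZ) ⊢ (q, xx, EAAZ) ⊢ (p, x, CEAAZ) ⊢ (q, ε, ADEAAZ)
All input consumed in state q with stack ADEAAZ.

ADEAAZ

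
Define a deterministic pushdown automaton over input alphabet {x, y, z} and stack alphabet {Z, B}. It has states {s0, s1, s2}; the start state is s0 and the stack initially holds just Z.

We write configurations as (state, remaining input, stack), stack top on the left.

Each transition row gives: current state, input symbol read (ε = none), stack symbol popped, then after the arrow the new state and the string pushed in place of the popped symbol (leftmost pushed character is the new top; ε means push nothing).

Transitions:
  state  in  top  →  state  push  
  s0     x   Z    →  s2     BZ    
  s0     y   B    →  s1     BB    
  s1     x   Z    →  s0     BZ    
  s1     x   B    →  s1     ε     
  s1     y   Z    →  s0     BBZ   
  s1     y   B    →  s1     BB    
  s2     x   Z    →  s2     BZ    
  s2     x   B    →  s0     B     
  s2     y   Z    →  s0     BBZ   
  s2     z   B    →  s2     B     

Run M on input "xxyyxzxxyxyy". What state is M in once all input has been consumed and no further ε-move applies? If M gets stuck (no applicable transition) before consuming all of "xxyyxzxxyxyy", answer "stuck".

stuck

(s0, xxyyxzxxyxyy, Z)
  read x, top Z: go to s2, push BZ → (s2, xyyxzxxyxyy, BZ)
  read x, top B: go to s0, push B → (s0, yyxzxxyxyy, BZ)
  read y, top B: go to s1, push BB → (s1, yxzxxyxyy, BBZ)
  read y, top B: go to s1, push BB → (s1, xzxxyxyy, BBBZ)
  read x, top B: go to s1, push ε → (s1, zxxyxyy, BBZ)
No transition for (s1, z, top B); M blocks with input zxxyxyy remaining.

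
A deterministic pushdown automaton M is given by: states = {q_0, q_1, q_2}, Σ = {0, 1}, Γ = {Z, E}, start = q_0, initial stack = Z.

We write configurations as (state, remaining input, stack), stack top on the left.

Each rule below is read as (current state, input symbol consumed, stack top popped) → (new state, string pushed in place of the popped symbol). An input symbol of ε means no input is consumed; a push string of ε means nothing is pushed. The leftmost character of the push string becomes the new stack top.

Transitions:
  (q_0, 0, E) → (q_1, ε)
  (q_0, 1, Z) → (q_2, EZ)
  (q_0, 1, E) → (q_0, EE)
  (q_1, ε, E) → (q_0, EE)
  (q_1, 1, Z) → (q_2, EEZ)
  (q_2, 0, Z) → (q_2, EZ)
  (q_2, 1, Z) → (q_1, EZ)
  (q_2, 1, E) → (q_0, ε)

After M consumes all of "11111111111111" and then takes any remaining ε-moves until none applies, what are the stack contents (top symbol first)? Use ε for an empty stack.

(q_0, 11111111111111, Z)
  read 1, top Z: go to q_2, push EZ → (q_2, 1111111111111, EZ)
  read 1, top E: go to q_0, push ε → (q_0, 111111111111, Z)
  read 1, top Z: go to q_2, push EZ → (q_2, 11111111111, EZ)
  read 1, top E: go to q_0, push ε → (q_0, 1111111111, Z)
  read 1, top Z: go to q_2, push EZ → (q_2, 111111111, EZ)
  read 1, top E: go to q_0, push ε → (q_0, 11111111, Z)
  read 1, top Z: go to q_2, push EZ → (q_2, 1111111, EZ)
  read 1, top E: go to q_0, push ε → (q_0, 111111, Z)
  read 1, top Z: go to q_2, push EZ → (q_2, 11111, EZ)
  read 1, top E: go to q_0, push ε → (q_0, 1111, Z)
  read 1, top Z: go to q_2, push EZ → (q_2, 111, EZ)
  read 1, top E: go to q_0, push ε → (q_0, 11, Z)
  read 1, top Z: go to q_2, push EZ → (q_2, 1, EZ)
  read 1, top E: go to q_0, push ε → (q_0, ε, Z)
All input consumed in state q_0 with stack Z.

Z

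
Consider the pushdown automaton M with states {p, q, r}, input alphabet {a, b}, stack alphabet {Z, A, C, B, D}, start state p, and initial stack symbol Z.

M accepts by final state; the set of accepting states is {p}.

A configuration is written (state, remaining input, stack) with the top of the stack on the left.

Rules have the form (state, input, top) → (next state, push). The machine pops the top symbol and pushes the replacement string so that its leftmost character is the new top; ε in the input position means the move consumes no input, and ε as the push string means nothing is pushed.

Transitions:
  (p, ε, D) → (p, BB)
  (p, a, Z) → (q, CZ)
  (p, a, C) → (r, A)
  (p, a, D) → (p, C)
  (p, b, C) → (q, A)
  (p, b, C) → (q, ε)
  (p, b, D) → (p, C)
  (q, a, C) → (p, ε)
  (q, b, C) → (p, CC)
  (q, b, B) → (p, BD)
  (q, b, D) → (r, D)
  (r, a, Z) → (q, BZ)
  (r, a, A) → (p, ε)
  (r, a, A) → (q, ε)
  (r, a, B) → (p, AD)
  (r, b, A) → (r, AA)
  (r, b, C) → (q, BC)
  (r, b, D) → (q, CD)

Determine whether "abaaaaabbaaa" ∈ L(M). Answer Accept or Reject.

Accept

One accepting computation: (p, abaaaaabbaaa, Z) ⊢ (q, baaaaabbaaa, CZ) ⊢ (p, aaaaabbaaa, CCZ) ⊢ (r, aaaabbaaa, ACZ) ⊢ (p, aaabbaaa, CZ) ⊢ (r, aabbaaa, AZ) ⊢ (p, abbaaa, Z) ⊢ (q, bbaaa, CZ) ⊢ (p, baaa, CCZ) ⊢ (q, aaa, CZ) ⊢ (p, aa, Z) ⊢ (q, a, CZ) ⊢ (p, ε, Z)
All input consumed and state p ∈ F.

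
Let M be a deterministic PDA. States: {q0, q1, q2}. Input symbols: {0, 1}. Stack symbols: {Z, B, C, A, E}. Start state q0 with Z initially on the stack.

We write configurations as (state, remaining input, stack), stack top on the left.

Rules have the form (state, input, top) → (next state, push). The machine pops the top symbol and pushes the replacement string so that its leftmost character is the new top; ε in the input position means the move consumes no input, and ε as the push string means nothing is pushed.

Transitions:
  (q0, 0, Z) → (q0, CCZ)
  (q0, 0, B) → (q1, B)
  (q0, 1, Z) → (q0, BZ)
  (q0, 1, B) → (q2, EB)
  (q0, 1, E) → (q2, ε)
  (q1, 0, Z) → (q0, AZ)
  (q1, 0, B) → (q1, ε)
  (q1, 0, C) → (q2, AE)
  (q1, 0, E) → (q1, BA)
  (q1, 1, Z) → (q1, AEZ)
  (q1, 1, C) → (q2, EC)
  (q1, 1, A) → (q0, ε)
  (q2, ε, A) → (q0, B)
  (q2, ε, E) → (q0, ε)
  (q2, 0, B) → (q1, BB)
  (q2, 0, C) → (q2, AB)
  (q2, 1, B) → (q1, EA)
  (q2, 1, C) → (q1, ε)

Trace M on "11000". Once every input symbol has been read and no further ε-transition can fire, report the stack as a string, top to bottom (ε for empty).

AZ

(q0, 11000, Z)
  read 1, top Z: go to q0, push BZ → (q0, 1000, BZ)
  read 1, top B: go to q2, push EB → (q2, 000, EBZ)
  ε-move, top E: go to q0, push ε → (q0, 000, BZ)
  read 0, top B: go to q1, push B → (q1, 00, BZ)
  read 0, top B: go to q1, push ε → (q1, 0, Z)
  read 0, top Z: go to q0, push AZ → (q0, ε, AZ)
All input consumed in state q0 with stack AZ.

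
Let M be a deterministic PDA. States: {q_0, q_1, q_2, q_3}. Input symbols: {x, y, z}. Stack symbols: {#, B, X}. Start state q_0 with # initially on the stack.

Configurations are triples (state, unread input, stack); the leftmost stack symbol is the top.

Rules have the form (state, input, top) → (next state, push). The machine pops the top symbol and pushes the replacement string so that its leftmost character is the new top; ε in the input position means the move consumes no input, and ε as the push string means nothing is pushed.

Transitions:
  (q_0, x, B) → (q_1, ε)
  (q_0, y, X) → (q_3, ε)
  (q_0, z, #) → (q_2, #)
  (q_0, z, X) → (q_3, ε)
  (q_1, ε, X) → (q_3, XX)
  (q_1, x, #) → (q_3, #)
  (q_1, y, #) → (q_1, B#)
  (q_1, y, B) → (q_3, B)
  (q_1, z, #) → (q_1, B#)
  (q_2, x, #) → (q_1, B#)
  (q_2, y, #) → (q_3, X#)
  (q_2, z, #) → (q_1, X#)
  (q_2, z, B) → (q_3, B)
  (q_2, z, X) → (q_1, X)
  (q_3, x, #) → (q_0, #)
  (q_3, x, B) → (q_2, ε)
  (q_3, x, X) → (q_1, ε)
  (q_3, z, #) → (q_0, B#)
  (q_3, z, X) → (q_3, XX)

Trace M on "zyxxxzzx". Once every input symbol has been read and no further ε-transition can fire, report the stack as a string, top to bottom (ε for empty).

XX#

(q_0, zyxxxzzx, #)
  read z, top #: go to q_2, push # → (q_2, yxxxzzx, #)
  read y, top #: go to q_3, push X# → (q_3, xxxzzx, X#)
  read x, top X: go to q_1, push ε → (q_1, xxzzx, #)
  read x, top #: go to q_3, push # → (q_3, xzzx, #)
  read x, top #: go to q_0, push # → (q_0, zzx, #)
  read z, top #: go to q_2, push # → (q_2, zx, #)
  read z, top #: go to q_1, push X# → (q_1, x, X#)
  ε-move, top X: go to q_3, push XX → (q_3, x, XX#)
  read x, top X: go to q_1, push ε → (q_1, ε, X#)
  ε-move, top X: go to q_3, push XX → (q_3, ε, XX#)
All input consumed in state q_3 with stack XX#.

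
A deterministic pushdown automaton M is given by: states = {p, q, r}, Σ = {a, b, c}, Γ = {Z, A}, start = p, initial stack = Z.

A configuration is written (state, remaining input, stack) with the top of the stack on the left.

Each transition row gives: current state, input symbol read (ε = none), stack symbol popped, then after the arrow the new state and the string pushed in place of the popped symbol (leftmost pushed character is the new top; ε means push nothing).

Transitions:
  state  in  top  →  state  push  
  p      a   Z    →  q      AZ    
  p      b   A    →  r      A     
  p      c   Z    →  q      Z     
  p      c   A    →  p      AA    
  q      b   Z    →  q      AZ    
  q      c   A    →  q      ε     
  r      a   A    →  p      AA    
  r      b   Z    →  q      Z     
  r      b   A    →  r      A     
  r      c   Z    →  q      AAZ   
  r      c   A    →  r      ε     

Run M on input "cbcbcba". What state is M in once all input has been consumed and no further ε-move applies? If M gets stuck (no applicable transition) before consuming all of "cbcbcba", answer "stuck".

(p, cbcbcba, Z) ⊢ (q, bcbcba, Z) ⊢ (q, cbcba, AZ) ⊢ (q, bcba, Z) ⊢ (q, cba, AZ) ⊢ (q, ba, Z) ⊢ (q, a, AZ)
No transition for (q, a, top A); M blocks with input a remaining.

stuck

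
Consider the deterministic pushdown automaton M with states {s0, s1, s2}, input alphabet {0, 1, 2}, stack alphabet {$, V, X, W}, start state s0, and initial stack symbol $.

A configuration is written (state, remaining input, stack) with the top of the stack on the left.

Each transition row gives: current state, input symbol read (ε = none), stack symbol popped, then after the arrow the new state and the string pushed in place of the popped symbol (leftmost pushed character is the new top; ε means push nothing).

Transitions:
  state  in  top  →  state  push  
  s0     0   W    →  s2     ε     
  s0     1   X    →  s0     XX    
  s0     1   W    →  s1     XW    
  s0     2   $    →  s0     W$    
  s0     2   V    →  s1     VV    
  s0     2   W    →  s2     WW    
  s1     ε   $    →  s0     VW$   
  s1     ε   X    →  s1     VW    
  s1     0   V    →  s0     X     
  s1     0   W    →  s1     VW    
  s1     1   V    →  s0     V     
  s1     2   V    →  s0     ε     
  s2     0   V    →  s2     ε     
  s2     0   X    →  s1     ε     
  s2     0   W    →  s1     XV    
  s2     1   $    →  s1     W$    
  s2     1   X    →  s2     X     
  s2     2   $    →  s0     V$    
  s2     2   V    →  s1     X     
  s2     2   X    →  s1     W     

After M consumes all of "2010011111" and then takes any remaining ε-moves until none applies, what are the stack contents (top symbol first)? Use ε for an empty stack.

XXXXXXW$

(s0, 2010011111, $)
  read 2, top $: go to s0, push W$ → (s0, 010011111, W$)
  read 0, top W: go to s2, push ε → (s2, 10011111, $)
  read 1, top $: go to s1, push W$ → (s1, 0011111, W$)
  read 0, top W: go to s1, push VW → (s1, 011111, VW$)
  read 0, top V: go to s0, push X → (s0, 11111, XW$)
  read 1, top X: go to s0, push XX → (s0, 1111, XXW$)
  read 1, top X: go to s0, push XX → (s0, 111, XXXW$)
  read 1, top X: go to s0, push XX → (s0, 11, XXXXW$)
  read 1, top X: go to s0, push XX → (s0, 1, XXXXXW$)
  read 1, top X: go to s0, push XX → (s0, ε, XXXXXXW$)
All input consumed in state s0 with stack XXXXXXW$.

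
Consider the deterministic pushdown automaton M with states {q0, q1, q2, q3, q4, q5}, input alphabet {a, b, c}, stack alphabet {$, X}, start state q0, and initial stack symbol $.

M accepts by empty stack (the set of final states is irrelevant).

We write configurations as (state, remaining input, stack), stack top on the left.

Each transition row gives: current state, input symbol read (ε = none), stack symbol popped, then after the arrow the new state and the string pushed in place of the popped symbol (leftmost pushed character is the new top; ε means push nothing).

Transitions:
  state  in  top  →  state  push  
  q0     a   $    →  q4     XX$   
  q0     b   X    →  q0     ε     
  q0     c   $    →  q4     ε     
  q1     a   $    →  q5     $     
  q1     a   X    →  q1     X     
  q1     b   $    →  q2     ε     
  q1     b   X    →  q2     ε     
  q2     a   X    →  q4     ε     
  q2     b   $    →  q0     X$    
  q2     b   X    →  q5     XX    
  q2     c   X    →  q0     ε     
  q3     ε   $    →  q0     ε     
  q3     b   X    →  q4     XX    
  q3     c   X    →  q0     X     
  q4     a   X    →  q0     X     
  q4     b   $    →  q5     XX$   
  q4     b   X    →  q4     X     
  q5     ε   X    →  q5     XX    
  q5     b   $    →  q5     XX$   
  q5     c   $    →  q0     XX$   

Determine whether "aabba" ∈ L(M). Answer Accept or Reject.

(q0, aabba, $)
  read a, top $: go to q4, push XX$ → (q4, abba, XX$)
  read a, top X: go to q0, push X → (q0, bba, XX$)
  read b, top X: go to q0, push ε → (q0, ba, X$)
  read b, top X: go to q0, push ε → (q0, a, $)
  read a, top $: go to q4, push XX$ → (q4, ε, XX$)
All input consumed; stack is XX$, not empty, and no further ε-move applies.

Reject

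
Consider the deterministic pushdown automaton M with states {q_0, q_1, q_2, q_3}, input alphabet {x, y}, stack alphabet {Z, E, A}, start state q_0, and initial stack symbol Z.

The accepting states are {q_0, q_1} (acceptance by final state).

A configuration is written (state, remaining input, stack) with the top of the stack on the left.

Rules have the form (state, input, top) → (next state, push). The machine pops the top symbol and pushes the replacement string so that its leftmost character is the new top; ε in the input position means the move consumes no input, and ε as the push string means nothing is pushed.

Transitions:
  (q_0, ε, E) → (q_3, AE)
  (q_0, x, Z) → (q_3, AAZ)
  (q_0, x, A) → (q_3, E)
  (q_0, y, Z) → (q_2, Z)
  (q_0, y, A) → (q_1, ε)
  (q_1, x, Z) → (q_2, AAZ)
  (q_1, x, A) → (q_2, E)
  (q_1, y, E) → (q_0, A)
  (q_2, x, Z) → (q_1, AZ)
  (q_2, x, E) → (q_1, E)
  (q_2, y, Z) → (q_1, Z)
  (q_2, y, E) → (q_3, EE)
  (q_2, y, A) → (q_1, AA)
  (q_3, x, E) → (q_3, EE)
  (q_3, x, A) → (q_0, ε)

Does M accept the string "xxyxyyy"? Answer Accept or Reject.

Reject

(q_0, xxyxyyy, Z) ⊢ (q_3, xyxyyy, AAZ) ⊢ (q_0, yxyyy, AZ) ⊢ (q_1, xyyy, Z) ⊢ (q_2, yyy, AAZ) ⊢ (q_1, yy, AAAZ)
No transition applies at (q_1, yy, AAAZ); input not fully consumed.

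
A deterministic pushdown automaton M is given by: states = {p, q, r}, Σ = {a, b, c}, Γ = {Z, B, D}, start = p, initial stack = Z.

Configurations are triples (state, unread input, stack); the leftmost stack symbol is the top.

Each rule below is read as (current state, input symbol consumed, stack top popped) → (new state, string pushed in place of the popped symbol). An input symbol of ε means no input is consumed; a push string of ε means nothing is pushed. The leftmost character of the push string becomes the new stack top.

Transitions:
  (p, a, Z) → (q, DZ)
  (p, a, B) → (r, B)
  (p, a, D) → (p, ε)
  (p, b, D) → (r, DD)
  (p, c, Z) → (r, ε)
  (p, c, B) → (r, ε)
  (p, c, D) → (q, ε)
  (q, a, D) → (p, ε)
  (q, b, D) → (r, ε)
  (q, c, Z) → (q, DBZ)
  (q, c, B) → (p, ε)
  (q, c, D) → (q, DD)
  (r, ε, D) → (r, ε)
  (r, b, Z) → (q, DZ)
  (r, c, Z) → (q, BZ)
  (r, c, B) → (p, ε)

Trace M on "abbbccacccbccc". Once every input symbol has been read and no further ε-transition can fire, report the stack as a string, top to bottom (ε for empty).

ε

(p, abbbccacccbccc, Z) ⊢ (q, bbbccacccbccc, DZ) ⊢ (r, bbccacccbccc, Z) ⊢ (q, bccacccbccc, DZ) ⊢ (r, ccacccbccc, Z) ⊢ (q, cacccbccc, BZ) ⊢ (p, acccbccc, Z) ⊢ (q, cccbccc, DZ) ⊢ (q, ccbccc, DDZ) ⊢ (q, cbccc, DDDZ) ⊢ (q, bccc, DDDDZ) ⊢ (r, ccc, DDDZ) ⊢ (r, ccc, DDZ) ⊢ (r, ccc, DZ) ⊢ (r, ccc, Z) ⊢ (q, cc, BZ) ⊢ (p, c, Z) ⊢ (r, ε, ε)
All input consumed in state r with stack ε.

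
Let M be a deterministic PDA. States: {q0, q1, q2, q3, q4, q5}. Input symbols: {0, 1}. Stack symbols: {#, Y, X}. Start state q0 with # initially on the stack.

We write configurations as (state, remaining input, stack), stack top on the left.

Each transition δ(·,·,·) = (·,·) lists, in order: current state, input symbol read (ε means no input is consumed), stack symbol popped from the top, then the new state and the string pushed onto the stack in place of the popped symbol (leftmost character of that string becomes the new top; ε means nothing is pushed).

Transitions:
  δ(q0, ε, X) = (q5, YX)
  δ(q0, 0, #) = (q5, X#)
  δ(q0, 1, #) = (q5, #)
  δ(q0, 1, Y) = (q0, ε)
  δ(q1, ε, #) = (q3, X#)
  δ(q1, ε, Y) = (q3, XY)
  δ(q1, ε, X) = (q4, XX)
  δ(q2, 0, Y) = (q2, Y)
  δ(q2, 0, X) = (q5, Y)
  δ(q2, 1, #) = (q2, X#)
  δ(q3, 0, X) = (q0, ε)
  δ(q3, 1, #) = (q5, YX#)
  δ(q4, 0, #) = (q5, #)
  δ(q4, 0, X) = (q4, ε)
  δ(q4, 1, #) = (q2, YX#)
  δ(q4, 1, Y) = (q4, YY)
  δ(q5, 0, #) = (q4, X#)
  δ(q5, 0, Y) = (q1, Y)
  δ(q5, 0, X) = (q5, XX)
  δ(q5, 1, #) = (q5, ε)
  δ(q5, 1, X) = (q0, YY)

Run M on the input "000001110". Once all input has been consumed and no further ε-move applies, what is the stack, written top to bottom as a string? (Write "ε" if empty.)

XYXXXX#

(q0, 000001110, #)
  read 0, top #: go to q5, push X# → (q5, 00001110, X#)
  read 0, top X: go to q5, push XX → (q5, 0001110, XX#)
  read 0, top X: go to q5, push XX → (q5, 001110, XXX#)
  read 0, top X: go to q5, push XX → (q5, 01110, XXXX#)
  read 0, top X: go to q5, push XX → (q5, 1110, XXXXX#)
  read 1, top X: go to q0, push YY → (q0, 110, YYXXXX#)
  read 1, top Y: go to q0, push ε → (q0, 10, YXXXX#)
  read 1, top Y: go to q0, push ε → (q0, 0, XXXX#)
  ε-move, top X: go to q5, push YX → (q5, 0, YXXXX#)
  read 0, top Y: go to q1, push Y → (q1, ε, YXXXX#)
  ε-move, top Y: go to q3, push XY → (q3, ε, XYXXXX#)
All input consumed in state q3 with stack XYXXXX#.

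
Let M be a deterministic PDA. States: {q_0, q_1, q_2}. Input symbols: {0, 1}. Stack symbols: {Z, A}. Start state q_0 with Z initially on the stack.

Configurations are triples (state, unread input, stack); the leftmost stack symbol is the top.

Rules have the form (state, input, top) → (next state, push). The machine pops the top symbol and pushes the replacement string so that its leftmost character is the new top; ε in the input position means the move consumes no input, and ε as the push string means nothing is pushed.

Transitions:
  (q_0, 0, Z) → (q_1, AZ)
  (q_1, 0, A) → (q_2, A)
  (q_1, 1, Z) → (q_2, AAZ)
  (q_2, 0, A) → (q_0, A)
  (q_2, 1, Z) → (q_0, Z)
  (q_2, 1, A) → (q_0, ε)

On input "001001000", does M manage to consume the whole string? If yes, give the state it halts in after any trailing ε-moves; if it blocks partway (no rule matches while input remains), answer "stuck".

q_0

(q_0, 001001000, Z) ⊢ (q_1, 01001000, AZ) ⊢ (q_2, 1001000, AZ) ⊢ (q_0, 001000, Z) ⊢ (q_1, 01000, AZ) ⊢ (q_2, 1000, AZ) ⊢ (q_0, 000, Z) ⊢ (q_1, 00, AZ) ⊢ (q_2, 0, AZ) ⊢ (q_0, ε, AZ)
All input consumed; M is in state q_0.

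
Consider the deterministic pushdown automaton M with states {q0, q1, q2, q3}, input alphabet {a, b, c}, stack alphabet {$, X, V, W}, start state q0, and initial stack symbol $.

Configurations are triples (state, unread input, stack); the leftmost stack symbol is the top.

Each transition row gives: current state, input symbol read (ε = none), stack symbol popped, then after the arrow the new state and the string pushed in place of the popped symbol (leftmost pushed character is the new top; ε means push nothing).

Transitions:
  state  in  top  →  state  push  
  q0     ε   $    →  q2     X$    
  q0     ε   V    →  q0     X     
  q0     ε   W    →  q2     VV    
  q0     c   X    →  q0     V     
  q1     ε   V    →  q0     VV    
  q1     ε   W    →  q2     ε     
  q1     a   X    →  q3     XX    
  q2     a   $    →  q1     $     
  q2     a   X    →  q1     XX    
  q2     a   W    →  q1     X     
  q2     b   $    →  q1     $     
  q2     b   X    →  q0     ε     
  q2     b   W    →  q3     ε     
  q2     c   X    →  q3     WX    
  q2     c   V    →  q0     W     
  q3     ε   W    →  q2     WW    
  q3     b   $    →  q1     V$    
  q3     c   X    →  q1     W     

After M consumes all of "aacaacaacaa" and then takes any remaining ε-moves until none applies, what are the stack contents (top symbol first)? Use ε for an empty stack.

(q0, aacaacaacaa, $)
  ε-move, top $: go to q2, push X$ → (q2, aacaacaacaa, X$)
  read a, top X: go to q1, push XX → (q1, acaacaacaa, XX$)
  read a, top X: go to q3, push XX → (q3, caacaacaa, XXX$)
  read c, top X: go to q1, push W → (q1, aacaacaa, WXX$)
  ε-move, top W: go to q2, push ε → (q2, aacaacaa, XX$)
  read a, top X: go to q1, push XX → (q1, acaacaa, XXX$)
  read a, top X: go to q3, push XX → (q3, caacaa, XXXX$)
  read c, top X: go to q1, push W → (q1, aacaa, WXXX$)
  ε-move, top W: go to q2, push ε → (q2, aacaa, XXX$)
  read a, top X: go to q1, push XX → (q1, acaa, XXXX$)
  read a, top X: go to q3, push XX → (q3, caa, XXXXX$)
  read c, top X: go to q1, push W → (q1, aa, WXXXX$)
  ε-move, top W: go to q2, push ε → (q2, aa, XXXX$)
  read a, top X: go to q1, push XX → (q1, a, XXXXX$)
  read a, top X: go to q3, push XX → (q3, ε, XXXXXX$)
All input consumed in state q3 with stack XXXXXX$.

XXXXXX$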